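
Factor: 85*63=3^2*5^1* 7^1 * 17^1  =  5355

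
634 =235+399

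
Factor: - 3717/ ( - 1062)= 7/2=2^( - 1)*7^1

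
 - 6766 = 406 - 7172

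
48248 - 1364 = 46884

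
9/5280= 3/1760 = 0.00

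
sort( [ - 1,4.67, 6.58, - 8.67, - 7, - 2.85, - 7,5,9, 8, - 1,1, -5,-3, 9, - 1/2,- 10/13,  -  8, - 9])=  [ - 9, - 8.67, - 8, - 7, - 7, - 5, - 3, - 2.85, -1, - 1,- 10/13, - 1/2,1, 4.67,5,6.58, 8, 9,  9] 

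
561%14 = 1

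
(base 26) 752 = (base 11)3722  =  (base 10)4864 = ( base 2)1001100000000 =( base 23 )94B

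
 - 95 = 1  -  96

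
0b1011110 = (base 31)31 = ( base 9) 114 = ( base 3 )10111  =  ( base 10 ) 94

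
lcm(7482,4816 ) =418992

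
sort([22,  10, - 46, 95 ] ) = [ - 46, 10,22,95] 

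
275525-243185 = 32340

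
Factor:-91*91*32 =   -  2^5*7^2*13^2 = -  264992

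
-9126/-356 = 4563/178= 25.63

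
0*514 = 0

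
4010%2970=1040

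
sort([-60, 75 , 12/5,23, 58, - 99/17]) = [-60, - 99/17, 12/5,23, 58, 75]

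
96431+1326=97757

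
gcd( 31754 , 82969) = 1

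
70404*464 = 32667456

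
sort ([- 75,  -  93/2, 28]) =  [ - 75, - 93/2,28]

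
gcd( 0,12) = 12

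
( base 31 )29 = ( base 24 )2n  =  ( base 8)107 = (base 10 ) 71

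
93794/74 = 1267 + 18/37=1267.49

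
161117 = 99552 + 61565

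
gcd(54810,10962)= 10962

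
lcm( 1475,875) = 51625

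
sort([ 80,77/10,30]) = [ 77/10,  30,80 ]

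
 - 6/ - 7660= 3/3830 =0.00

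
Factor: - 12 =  - 2^2*3^1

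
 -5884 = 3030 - 8914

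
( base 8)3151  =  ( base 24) 2K9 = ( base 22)38D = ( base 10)1641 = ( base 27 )26l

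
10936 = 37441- 26505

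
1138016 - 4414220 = - 3276204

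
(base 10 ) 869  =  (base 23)1ei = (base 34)pj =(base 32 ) R5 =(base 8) 1545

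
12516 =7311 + 5205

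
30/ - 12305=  - 6/2461 = -0.00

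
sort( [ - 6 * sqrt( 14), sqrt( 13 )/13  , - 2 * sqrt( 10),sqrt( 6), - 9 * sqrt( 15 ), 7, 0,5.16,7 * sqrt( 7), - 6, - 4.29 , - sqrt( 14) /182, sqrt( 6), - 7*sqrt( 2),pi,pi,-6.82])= [ - 9*sqrt( 15 ), - 6*sqrt( 14),-7*sqrt( 2), - 6.82, -2 * sqrt( 10), - 6, - 4.29, - sqrt(14 )/182,  0,  sqrt(  13)/13,  sqrt( 6),sqrt(6 ),pi,pi,5.16, 7,  7*sqrt(7)]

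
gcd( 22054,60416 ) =2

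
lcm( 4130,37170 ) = 37170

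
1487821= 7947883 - 6460062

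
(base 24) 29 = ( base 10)57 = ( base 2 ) 111001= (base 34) 1n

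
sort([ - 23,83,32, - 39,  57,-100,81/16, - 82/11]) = [ - 100, - 39, -23,- 82/11,81/16, 32,  57,83]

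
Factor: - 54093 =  - 3^1*  13^1*19^1 * 73^1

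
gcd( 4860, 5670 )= 810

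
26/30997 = 26/30997 = 0.00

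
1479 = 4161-2682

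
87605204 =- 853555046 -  - 941160250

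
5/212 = 5/212   =  0.02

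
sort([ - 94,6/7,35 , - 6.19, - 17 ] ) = [ - 94, - 17, - 6.19,6/7, 35 ]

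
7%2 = 1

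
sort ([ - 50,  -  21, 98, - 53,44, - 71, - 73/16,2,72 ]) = [ - 71, - 53, - 50,  -  21 , - 73/16, 2, 44, 72,98]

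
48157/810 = 59+367/810 = 59.45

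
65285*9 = 587565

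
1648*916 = 1509568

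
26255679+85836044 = 112091723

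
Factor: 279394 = 2^1*139697^1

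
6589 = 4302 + 2287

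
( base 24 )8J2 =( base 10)5066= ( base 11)3896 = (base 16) 13CA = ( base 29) 60K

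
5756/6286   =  2878/3143 = 0.92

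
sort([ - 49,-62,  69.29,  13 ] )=[ - 62 , - 49,  13,69.29 ]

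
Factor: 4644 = 2^2  *3^3*43^1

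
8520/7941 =2840/2647= 1.07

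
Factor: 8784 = 2^4*3^2*61^1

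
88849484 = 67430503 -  - 21418981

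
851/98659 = 851/98659 = 0.01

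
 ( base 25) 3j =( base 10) 94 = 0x5e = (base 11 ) 86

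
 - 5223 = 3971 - 9194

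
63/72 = 7/8 = 0.88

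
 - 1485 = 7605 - 9090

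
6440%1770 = 1130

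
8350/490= 835/49 =17.04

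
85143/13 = 6549 +6/13  =  6549.46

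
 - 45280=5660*( - 8) 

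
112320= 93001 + 19319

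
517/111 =4 + 73/111  =  4.66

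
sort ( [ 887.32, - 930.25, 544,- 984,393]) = [ - 984, - 930.25,  393, 544, 887.32]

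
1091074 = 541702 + 549372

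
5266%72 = 10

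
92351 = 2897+89454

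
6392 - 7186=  - 794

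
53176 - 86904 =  - 33728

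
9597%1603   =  1582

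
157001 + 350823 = 507824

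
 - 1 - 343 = - 344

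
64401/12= 21467/4 = 5366.75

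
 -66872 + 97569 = 30697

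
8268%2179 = 1731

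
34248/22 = 1556 + 8/11 = 1556.73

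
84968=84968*1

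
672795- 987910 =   -  315115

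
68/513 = 68/513 = 0.13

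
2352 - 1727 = 625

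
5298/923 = 5298/923  =  5.74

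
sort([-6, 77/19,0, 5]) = [-6,0, 77/19 , 5]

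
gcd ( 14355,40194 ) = 2871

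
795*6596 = 5243820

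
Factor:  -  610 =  - 2^1 * 5^1 * 61^1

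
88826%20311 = 7582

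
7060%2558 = 1944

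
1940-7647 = -5707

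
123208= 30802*4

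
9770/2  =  4885 = 4885.00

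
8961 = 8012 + 949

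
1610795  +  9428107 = 11038902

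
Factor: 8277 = 3^1*31^1*89^1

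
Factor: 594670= 2^1 * 5^1*59467^1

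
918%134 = 114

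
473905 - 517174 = - 43269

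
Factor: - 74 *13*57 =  - 2^1*3^1*13^1*19^1*37^1  =  - 54834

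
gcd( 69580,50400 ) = 140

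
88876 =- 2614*( - 34)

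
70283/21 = 70283/21 = 3346.81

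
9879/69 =3293/23= 143.17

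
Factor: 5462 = 2^1 *2731^1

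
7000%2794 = 1412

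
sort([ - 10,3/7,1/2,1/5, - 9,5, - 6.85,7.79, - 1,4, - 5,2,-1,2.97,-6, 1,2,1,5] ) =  [-10,-9 ,-6.85,  -  6,-5, -1, - 1,1/5,3/7, 1/2,1,1,2,2, 2.97,4, 5,5,7.79 ]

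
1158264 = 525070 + 633194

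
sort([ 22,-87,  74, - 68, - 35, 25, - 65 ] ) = [-87 , - 68, - 65,  -  35,22,25, 74] 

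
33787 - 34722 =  - 935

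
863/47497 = 863/47497 = 0.02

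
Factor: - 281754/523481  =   - 2^1*3^2*7^( - 1)*11^1 * 17^( - 1)*53^(  -  1)*83^( - 1)*1423^1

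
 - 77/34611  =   - 77/34611 = -0.00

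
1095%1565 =1095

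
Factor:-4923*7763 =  - 3^2 * 7^1*547^1 * 1109^1 =- 38217249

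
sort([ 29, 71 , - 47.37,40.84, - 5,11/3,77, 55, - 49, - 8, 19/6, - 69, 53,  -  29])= [ - 69, - 49,-47.37, - 29, - 8 , - 5, 19/6,11/3, 29, 40.84, 53, 55,  71,77]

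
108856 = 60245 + 48611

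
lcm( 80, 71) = 5680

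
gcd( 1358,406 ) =14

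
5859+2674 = 8533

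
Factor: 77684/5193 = 2^2*3^( - 2)*577^(-1)*19421^1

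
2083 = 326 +1757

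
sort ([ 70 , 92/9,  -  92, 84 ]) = [-92, 92/9,70 , 84]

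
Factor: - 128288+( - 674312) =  - 802600 = - 2^3*5^2*4013^1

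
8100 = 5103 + 2997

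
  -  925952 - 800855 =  - 1726807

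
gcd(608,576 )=32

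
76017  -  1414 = 74603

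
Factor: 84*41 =2^2*3^1*7^1*41^1 = 3444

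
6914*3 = 20742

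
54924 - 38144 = 16780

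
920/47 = 920/47 = 19.57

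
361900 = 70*5170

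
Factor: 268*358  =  95944 = 2^3*67^1*179^1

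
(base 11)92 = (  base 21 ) 4h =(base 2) 1100101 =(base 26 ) 3N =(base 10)101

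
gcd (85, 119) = 17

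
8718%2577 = 987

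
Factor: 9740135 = 5^1*71^1*27437^1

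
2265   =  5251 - 2986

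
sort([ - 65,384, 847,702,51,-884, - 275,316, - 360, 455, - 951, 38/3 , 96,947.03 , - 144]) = [ - 951, - 884, - 360, - 275, - 144,-65, 38/3,51, 96, 316, 384,455,702 , 847,947.03]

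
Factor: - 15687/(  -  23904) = 2^( - 5) * 3^1*7^1 = 21/32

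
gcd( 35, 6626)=1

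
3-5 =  - 2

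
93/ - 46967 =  -1 + 46874/46967=-0.00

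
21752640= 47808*455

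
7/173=7/173 = 0.04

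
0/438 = 0 = 0.00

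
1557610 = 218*7145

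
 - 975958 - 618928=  - 1594886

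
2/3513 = 2/3513 =0.00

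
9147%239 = 65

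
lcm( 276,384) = 8832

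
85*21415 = 1820275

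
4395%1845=705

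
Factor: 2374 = 2^1*1187^1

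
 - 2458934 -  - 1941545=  - 517389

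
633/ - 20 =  - 32 + 7/20 = - 31.65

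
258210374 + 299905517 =558115891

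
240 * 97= 23280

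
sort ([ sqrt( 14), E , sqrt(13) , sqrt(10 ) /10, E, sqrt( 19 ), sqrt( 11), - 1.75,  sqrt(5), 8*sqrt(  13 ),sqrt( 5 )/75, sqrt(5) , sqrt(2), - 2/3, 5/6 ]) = [ - 1.75, - 2/3,sqrt ( 5)/75,  sqrt ( 10) /10,  5/6, sqrt( 2),sqrt(5),sqrt(5),E,  E, sqrt ( 11 ), sqrt( 13 ),sqrt(14)  ,  sqrt (19), 8*sqrt(13)] 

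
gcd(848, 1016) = 8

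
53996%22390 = 9216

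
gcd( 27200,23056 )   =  16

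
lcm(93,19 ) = 1767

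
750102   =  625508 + 124594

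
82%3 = 1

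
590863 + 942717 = 1533580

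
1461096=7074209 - 5613113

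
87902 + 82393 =170295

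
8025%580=485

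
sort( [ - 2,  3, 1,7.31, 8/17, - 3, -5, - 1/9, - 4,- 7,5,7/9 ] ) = [ - 7, - 5, - 4, - 3, - 2, - 1/9,8/17, 7/9,  1,3,  5, 7.31] 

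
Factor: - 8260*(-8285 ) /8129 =68434100/8129 = 2^2*5^2 * 7^1*11^ (-1 ) * 59^1*739^( - 1)*1657^1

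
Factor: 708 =2^2*3^1* 59^1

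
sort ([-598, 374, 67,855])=[ - 598, 67, 374,855]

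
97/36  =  2+25/36 = 2.69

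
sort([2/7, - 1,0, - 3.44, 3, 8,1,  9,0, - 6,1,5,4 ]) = [ - 6, - 3.44, - 1, 0,0,2/7,1, 1, 3,4,5, 8,9] 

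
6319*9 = 56871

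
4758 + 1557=6315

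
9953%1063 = 386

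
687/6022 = 687/6022 = 0.11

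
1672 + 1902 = 3574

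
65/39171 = 65/39171 = 0.00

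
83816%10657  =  9217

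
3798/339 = 1266/113 = 11.20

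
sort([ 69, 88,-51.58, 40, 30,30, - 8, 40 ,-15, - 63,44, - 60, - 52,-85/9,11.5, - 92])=[-92 ,-63,-60, - 52, - 51.58, - 15, - 85/9,- 8,11.5,30,30, 40,  40, 44 , 69, 88]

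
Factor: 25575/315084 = 2^(-2 )*5^2 * 7^( - 1 ) * 11^(  -  1)= 25/308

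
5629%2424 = 781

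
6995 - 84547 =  - 77552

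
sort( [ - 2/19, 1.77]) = [-2/19, 1.77] 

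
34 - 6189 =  - 6155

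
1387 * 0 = 0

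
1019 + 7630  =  8649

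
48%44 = 4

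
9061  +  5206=14267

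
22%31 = 22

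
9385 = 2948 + 6437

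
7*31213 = 218491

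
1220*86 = 104920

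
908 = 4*227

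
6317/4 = 6317/4 = 1579.25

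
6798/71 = 95 + 53/71 = 95.75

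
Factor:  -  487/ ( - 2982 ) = 2^( - 1) * 3^(-1 )*7^( - 1) * 71^(  -  1 )*487^1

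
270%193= 77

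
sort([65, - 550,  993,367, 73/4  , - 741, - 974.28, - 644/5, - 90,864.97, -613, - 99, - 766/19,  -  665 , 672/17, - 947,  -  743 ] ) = [ - 974.28, - 947, - 743 ,-741, - 665, - 613, - 550, - 644/5,  -  99, - 90, - 766/19,73/4,672/17, 65, 367, 864.97, 993 ] 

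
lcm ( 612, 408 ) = 1224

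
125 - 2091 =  - 1966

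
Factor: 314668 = 2^2*97^1*811^1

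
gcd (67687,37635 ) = 1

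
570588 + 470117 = 1040705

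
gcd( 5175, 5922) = 9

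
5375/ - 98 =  - 5375/98  =  - 54.85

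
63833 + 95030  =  158863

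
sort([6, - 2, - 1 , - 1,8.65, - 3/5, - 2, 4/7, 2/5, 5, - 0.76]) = [-2, - 2, - 1, - 1, - 0.76, - 3/5 , 2/5,4/7 , 5,6, 8.65] 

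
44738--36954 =81692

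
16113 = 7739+8374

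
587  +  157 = 744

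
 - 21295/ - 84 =21295/84=253.51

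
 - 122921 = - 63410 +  - 59511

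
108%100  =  8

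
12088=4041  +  8047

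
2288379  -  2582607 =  -294228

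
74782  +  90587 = 165369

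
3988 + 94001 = 97989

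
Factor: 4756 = 2^2*29^1 * 41^1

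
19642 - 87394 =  - 67752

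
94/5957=94/5957 = 0.02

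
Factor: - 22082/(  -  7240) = 61/20   =  2^( - 2 )*5^( - 1 )*61^1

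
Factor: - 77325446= - 2^1*11^1 * 3514793^1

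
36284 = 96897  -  60613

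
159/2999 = 159/2999 =0.05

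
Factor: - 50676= - 2^2*3^1*41^1*103^1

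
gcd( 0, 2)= 2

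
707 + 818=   1525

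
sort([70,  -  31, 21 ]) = [ - 31,21,  70 ] 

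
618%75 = 18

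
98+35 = 133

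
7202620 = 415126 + 6787494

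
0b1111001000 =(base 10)968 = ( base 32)U8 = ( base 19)2CI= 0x3C8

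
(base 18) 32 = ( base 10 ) 56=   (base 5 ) 211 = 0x38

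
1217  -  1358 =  - 141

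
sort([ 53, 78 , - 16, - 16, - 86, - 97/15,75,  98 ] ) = [  -  86, - 16,-16 , - 97/15 , 53,75,78 , 98 ]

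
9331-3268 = 6063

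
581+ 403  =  984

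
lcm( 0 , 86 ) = 0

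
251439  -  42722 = 208717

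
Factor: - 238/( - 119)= 2^1 = 2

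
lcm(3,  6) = 6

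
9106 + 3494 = 12600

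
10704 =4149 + 6555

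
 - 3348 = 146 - 3494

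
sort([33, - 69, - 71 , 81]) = [ - 71, -69,33,81 ]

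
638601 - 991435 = - 352834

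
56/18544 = 7/2318=0.00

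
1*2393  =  2393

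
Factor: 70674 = 2^1*3^1*11779^1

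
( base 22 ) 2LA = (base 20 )3c0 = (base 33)1AL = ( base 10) 1440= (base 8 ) 2640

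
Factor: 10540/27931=2^2*5^1*53^( - 1 ) = 20/53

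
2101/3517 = 2101/3517 = 0.60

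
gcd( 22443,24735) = 3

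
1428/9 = 158+2/3 = 158.67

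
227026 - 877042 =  -650016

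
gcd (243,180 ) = 9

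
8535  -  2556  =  5979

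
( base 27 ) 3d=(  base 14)6A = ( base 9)114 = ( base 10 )94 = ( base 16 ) 5e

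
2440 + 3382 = 5822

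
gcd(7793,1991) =1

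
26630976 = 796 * 33456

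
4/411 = 4/411= 0.01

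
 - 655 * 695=  -  455225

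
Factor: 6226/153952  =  2^(-4 )*11^1 * 17^( - 1 ) = 11/272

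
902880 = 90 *10032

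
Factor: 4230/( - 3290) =-3^2*7^(-1) = - 9/7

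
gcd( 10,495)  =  5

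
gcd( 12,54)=6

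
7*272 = 1904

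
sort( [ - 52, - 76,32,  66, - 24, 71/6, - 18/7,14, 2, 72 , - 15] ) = [ - 76,-52, - 24, - 15, - 18/7,2,71/6,14, 32,66, 72 ] 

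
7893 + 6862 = 14755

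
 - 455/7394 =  - 1  +  6939/7394 = -0.06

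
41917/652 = 64 + 189/652 = 64.29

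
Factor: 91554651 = 3^3*23^1*379^1*389^1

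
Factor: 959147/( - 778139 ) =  - 7^1*41^( - 1)*73^1*1877^1*18979^(- 1) 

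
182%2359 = 182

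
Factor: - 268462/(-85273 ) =998/317 = 2^1*317^(-1)*499^1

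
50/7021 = 50/7021 =0.01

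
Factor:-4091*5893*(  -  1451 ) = 34981089613 = 71^1 * 83^1 *1451^1*4091^1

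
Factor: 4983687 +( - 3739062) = 1244625 = 3^1*5^3*3319^1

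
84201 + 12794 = 96995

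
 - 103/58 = -2+ 13/58 = -1.78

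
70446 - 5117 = 65329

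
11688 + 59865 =71553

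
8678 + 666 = 9344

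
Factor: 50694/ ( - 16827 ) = - 238/79=-2^1 *7^1*17^1*79^ ( - 1)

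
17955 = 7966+9989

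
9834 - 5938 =3896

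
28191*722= 20353902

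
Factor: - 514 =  - 2^1*257^1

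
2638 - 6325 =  - 3687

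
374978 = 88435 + 286543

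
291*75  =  21825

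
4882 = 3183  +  1699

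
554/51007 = 554/51007 = 0.01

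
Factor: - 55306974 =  - 2^1*3^1*9217829^1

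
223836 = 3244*69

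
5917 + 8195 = 14112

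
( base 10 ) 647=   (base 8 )1207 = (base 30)LH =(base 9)788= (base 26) on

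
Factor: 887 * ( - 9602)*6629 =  - 2^1*7^1*887^1*947^1 *4801^1 = - 56459020646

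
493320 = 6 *82220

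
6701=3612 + 3089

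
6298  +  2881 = 9179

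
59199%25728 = 7743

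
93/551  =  93/551= 0.17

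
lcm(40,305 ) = 2440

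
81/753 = 27/251  =  0.11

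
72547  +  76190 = 148737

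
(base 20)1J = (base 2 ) 100111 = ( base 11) 36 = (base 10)39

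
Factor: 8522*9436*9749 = 2^3*7^1*337^1 * 4261^1*9749^1 =783952108408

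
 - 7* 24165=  - 169155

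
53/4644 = 53/4644 = 0.01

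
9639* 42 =404838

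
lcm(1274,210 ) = 19110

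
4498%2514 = 1984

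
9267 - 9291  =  -24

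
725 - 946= - 221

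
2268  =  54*42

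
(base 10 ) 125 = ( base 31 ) 41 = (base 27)4h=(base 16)7D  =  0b1111101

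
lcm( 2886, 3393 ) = 251082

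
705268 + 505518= 1210786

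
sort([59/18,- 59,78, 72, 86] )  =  [-59, 59/18,72,78, 86 ]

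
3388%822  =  100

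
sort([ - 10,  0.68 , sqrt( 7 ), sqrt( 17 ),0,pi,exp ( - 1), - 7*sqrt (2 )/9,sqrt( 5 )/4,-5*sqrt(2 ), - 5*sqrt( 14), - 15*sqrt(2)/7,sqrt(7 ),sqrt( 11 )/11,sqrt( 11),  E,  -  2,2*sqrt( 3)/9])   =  [ - 5*sqrt (14),  -  10, - 5 * sqrt(2 ), - 15 * sqrt (2 )/7,-2,-7*sqrt( 2 )/9, 0, sqrt( 11)/11, exp( - 1),2  *  sqrt( 3 ) /9,sqrt( 5)/4,0.68,  sqrt(7 ),sqrt( 7 ),  E,pi , sqrt( 11 ),sqrt( 17)]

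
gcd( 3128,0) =3128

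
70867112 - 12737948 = 58129164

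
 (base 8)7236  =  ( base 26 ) 5DO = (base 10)3742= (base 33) 3ED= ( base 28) 4LI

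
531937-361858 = 170079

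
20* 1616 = 32320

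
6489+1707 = 8196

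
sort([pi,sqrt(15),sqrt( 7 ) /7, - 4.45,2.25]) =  [ - 4.45,  sqrt ( 7) /7, 2.25,pi, sqrt( 15 ) ]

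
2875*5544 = 15939000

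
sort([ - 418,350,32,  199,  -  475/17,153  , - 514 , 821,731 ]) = [ - 514, - 418, - 475/17,32,153, 199,350,  731, 821] 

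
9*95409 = 858681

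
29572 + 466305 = 495877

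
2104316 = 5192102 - 3087786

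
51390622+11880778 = 63271400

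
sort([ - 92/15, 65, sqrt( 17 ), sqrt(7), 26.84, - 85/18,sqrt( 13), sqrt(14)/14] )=[ -92/15, - 85/18,sqrt( 14) /14,  sqrt( 7 ) , sqrt( 13),sqrt(17 ), 26.84,  65] 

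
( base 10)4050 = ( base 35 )3AP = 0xFD2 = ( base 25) 6C0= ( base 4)333102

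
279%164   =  115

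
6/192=1/32= 0.03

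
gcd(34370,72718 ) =2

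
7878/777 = 10 + 36/259 = 10.14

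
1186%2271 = 1186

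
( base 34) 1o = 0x3a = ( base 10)58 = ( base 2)111010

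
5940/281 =5940/281  =  21.14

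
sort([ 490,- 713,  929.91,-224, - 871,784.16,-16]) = [ - 871,-713, - 224, - 16, 490, 784.16, 929.91 ]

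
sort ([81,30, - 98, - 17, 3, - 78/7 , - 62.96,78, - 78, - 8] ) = [ - 98, - 78,  -  62.96, - 17, -78/7, - 8,3,30, 78,81 ] 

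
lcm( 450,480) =7200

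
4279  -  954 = 3325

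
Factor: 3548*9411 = 2^2*3^1*887^1*3137^1 = 33390228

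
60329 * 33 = 1990857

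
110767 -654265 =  - 543498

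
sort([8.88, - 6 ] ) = [ - 6,8.88]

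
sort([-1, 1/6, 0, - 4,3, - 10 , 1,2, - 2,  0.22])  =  [  -  10, - 4,-2, - 1, 0, 1/6, 0.22,1,2,3 ] 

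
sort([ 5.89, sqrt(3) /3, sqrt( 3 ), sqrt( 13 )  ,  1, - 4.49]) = [ - 4.49,  sqrt( 3) /3 , 1 , sqrt( 3),sqrt(13),  5.89]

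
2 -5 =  - 3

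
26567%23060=3507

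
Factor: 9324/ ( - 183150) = - 14/275 = -2^1*5^( - 2 )*7^1*11^ ( -1 )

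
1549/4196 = 1549/4196 = 0.37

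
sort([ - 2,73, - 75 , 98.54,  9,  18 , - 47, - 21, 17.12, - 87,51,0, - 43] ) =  [-87, - 75, - 47, - 43,-21,  -  2,0,  9,  17.12, 18,51,73,98.54] 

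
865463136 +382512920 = 1247976056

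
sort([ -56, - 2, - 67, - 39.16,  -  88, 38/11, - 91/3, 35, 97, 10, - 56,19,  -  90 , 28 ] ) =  [ -90 ,  -  88,  -  67, - 56,-56, - 39.16,- 91/3, - 2, 38/11, 10,19, 28, 35, 97]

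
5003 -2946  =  2057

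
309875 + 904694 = 1214569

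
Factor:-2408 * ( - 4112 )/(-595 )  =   - 1414528/85 = - 2^7 * 5^( - 1)*  17^ ( - 1 )*43^1*257^1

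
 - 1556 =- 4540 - -2984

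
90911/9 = 10101 + 2/9 = 10101.22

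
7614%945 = 54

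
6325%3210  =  3115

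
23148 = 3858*6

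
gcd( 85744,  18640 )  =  3728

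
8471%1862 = 1023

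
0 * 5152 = 0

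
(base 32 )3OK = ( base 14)159A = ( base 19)AD3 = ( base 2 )111100010100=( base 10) 3860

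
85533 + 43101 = 128634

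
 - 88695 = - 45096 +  - 43599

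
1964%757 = 450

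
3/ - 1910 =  - 1 + 1907/1910 = - 0.00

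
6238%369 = 334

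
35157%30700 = 4457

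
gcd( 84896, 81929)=1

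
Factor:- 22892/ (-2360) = 97/10 = 2^ ( - 1 ) * 5^ ( - 1) *97^1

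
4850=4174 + 676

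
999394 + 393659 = 1393053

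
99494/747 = 99494/747 = 133.19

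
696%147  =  108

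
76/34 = 38/17 = 2.24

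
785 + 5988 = 6773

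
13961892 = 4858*2874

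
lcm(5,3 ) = 15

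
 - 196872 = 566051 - 762923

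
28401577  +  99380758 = 127782335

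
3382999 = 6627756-3244757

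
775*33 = 25575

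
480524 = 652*737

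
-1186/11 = -108 + 2/11= - 107.82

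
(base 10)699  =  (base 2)1010111011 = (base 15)319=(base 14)37D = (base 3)221220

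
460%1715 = 460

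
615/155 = 123/31 =3.97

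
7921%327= 73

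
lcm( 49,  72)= 3528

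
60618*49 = 2970282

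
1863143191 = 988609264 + 874533927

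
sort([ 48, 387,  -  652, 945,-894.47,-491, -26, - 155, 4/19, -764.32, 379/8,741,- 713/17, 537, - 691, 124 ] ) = [-894.47,  -  764.32,-691,-652, - 491, - 155,-713/17 , - 26, 4/19,379/8, 48, 124,387,537,741, 945 ]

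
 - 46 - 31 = - 77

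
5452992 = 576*9467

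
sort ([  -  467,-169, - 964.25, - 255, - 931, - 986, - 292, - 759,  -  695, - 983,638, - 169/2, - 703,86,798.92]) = [-986, - 983, - 964.25, - 931, - 759,-703,-695,  -  467, - 292, - 255, - 169, - 169/2,  86,  638 , 798.92 ]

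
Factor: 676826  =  2^1*338413^1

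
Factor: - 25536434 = -2^1*7^1*11^1*79^1 * 2099^1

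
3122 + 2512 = 5634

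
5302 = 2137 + 3165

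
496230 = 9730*51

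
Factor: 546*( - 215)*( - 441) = 51768990 = 2^1*3^3*5^1*7^3*13^1*43^1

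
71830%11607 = 2188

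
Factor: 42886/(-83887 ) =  - 2^1* 41^1 * 149^( - 1 )*523^1*563^( - 1) 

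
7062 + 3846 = 10908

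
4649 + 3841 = 8490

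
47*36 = 1692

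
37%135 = 37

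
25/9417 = 25/9417 =0.00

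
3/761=3/761 = 0.00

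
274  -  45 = 229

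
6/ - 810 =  - 1 +134/135 = -  0.01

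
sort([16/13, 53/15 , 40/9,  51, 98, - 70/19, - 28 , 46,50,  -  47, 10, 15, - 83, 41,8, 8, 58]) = [ -83, - 47, - 28, - 70/19, 16/13, 53/15,40/9, 8, 8,10,15,  41,46,50,51,58,98] 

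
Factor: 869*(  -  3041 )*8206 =-2^1 * 11^2*79^1*373^1*3041^1  =  -21685413574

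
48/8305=48/8305 = 0.01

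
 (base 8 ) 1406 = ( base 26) 13k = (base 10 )774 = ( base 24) 186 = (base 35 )M4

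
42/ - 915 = - 14/305 = - 0.05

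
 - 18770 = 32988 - 51758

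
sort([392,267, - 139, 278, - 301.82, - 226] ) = [- 301.82, - 226, - 139,267,278, 392]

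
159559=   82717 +76842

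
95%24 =23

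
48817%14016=6769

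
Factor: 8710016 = 2^7 *7^1*  9721^1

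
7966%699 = 277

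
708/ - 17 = - 42 + 6/17 = -  41.65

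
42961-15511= 27450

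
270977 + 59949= 330926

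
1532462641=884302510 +648160131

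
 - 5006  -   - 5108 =102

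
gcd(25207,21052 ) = 277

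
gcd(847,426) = 1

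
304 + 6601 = 6905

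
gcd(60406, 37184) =2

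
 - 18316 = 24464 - 42780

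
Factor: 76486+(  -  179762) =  - 103276 = -2^2*25819^1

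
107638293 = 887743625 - 780105332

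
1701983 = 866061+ 835922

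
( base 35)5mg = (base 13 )31b8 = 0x1aff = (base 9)10428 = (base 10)6911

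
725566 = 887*818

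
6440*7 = 45080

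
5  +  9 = 14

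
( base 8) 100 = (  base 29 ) 26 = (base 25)2e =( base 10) 64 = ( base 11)59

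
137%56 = 25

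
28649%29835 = 28649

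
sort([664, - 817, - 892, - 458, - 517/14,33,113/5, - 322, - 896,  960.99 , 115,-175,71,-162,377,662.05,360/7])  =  [ - 896, - 892, -817, - 458, - 322, - 175, - 162, - 517/14,113/5,33,360/7,71,115, 377,662.05 , 664,960.99]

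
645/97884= 215/32628 = 0.01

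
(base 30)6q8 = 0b1100000101100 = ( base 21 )e0e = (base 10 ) 6188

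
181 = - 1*(-181)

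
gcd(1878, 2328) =6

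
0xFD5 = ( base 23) 7f5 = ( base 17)E07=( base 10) 4053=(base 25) 6C3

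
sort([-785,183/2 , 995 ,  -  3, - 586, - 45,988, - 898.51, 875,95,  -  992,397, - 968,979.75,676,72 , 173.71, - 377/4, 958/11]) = [ - 992, -968, - 898.51, - 785, - 586,-377/4, - 45, - 3,72, 958/11,183/2,95, 173.71,397, 676,  875 , 979.75, 988,995] 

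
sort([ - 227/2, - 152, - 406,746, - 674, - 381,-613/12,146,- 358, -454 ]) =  [-674, - 454, - 406,-381, - 358,-152, - 227/2, - 613/12,146, 746] 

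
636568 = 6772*94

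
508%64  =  60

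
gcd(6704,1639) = 1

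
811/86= 811/86 = 9.43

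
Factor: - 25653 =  - 3^1*17^1*503^1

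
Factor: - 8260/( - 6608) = 5/4 = 2^( - 2 )*5^1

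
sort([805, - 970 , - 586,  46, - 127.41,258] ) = [ -970, - 586, - 127.41, 46,258 , 805]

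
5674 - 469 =5205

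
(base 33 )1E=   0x2F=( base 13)38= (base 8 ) 57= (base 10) 47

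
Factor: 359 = 359^1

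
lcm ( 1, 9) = 9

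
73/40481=73/40481  =  0.00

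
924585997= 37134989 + 887451008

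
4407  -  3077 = 1330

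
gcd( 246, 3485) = 41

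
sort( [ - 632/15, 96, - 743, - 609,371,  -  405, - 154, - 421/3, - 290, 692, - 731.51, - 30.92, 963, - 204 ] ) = [ - 743, - 731.51, - 609, - 405,-290,-204, - 154,-421/3,-632/15,- 30.92,  96, 371, 692, 963 ]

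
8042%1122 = 188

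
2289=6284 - 3995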